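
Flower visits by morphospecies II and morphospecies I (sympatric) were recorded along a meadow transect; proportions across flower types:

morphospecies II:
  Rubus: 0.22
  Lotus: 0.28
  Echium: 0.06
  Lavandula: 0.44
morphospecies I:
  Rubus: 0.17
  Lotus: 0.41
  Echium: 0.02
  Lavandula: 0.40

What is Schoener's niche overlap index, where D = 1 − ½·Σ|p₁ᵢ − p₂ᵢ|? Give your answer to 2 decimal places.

0.87

Σ|p₁ᵢ − p₂ᵢ| = 0.05 + 0.13 + 0.04 + 0.04 = 0.26
D = 1 − ½ × 0.26 = 1 − 0.130 = 0.8700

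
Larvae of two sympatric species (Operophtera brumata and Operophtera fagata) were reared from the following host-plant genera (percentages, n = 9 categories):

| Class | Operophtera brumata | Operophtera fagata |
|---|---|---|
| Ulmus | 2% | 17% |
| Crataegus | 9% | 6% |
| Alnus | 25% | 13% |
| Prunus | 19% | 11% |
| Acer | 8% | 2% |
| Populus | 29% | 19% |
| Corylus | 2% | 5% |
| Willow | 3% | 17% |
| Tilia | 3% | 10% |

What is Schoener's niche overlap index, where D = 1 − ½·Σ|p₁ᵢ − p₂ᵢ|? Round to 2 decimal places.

0.61

Convert percentages to proportions (divide by 100).
Σ|p₁ᵢ − p₂ᵢ| = 0.15 + 0.03 + 0.12 + 0.08 + 0.06 + 0.10 + 0.03 + 0.14 + 0.07 = 0.78
D = 1 − ½ × 0.78 = 1 − 0.390 = 0.6100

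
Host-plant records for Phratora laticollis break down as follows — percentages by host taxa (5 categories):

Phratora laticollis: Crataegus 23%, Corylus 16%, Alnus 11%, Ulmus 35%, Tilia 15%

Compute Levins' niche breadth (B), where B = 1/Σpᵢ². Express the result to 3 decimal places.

4.244

Convert percentages to proportions (divide by 100).
Σpᵢ² = 0.23² + 0.16² + 0.11² + 0.35² + 0.15² = 0.0529 + 0.0256 + 0.0121 + 0.1225 + 0.0225 = 0.2356
B = 1 / 0.2356 = 4.24448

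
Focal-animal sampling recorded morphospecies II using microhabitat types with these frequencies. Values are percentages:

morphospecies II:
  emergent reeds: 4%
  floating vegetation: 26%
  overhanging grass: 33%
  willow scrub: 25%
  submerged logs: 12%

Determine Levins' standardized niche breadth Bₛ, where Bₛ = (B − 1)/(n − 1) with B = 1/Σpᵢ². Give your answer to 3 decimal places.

Convert percentages to proportions (divide by 100).
Σpᵢ² = 0.04² + 0.26² + 0.33² + 0.25² + 0.12² = 0.0016 + 0.0676 + 0.1089 + 0.0625 + 0.0144 = 0.2550
B = 1 / 0.2550 = 3.92157
Bₛ = (B − 1)/(n − 1) = (3.92157 − 1)/(5 − 1) = 2.92157/4 = 0.73039

0.730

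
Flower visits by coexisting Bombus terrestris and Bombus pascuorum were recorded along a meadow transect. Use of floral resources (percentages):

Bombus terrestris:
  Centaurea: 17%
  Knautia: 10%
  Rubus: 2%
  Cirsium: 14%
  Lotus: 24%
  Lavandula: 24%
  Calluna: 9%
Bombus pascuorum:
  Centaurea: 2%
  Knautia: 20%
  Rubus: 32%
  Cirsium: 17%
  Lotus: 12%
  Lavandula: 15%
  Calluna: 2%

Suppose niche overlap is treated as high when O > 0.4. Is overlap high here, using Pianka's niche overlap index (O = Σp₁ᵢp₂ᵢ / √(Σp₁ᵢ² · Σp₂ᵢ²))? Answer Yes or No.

Convert percentages to proportions (divide by 100).
Σ p₁ᵢp₂ᵢ = 0.0034 + 0.0200 + 0.0064 + 0.0238 + 0.0288 + 0.0360 + 0.0018 = 0.1202
Σp_1ᵢ² = 0.17² + 0.10² + 0.02² + 0.14² + 0.24² + 0.24² + 0.09² = 0.0289 + 0.0100 + 0.0004 + 0.0196 + 0.0576 + 0.0576 + 0.0081 = 0.1822
Σp_2ᵢ² = 0.02² + 0.20² + 0.32² + 0.17² + 0.12² + 0.15² + 0.02² = 0.0004 + 0.0400 + 0.1024 + 0.0289 + 0.0144 + 0.0225 + 0.0004 = 0.2090
O = 0.1202 / √(0.1822 × 0.2090) = 0.1202 / 0.19514 = 0.6160
O = 0.6160 > 0.4 → Yes.

Yes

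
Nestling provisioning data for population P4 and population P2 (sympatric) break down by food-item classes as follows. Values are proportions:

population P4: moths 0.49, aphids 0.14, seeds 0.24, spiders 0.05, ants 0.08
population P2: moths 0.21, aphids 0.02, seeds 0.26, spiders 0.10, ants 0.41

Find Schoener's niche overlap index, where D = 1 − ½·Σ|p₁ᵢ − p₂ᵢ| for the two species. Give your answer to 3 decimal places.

0.600

Σ|p₁ᵢ − p₂ᵢ| = 0.28 + 0.12 + 0.02 + 0.05 + 0.33 = 0.80
D = 1 − ½ × 0.80 = 1 − 0.400 = 0.60000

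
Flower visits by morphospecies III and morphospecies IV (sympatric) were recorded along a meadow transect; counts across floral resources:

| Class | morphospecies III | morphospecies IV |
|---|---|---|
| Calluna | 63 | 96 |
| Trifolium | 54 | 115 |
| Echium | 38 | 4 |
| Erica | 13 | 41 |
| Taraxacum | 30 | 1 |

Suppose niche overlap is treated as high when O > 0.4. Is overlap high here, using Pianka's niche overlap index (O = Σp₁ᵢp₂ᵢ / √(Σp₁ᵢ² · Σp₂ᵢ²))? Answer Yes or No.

Yes

Proportions for morphospecies III (n=198): 63/198=0.3182, 54/198=0.2727, 38/198=0.1919, 13/198=0.0657, 30/198=0.1515
Proportions for morphospecies IV (n=257): 96/257=0.3735, 115/257=0.4475, 4/257=0.0156, 41/257=0.1595, 1/257=0.0039
Σ p₁ᵢp₂ᵢ = 0.118848 + 0.122033 + 0.002994 + 0.010479 + 0.000591 = 0.254945
Σp_1ᵢ² = 0.3182² + 0.2727² + 0.1919² + 0.0657² + 0.1515² = 0.101251 + 0.074365 + 0.036826 + 0.004316 + 0.022952 = 0.239710
Σp_2ᵢ² = 0.3735² + 0.4475² + 0.0156² + 0.1595² + 0.0039² = 0.139502 + 0.200256 + 0.000243 + 0.025440 + 0.000015 = 0.365456
O = 0.254945 / √(0.239710 × 0.365456) = 0.254945 / 0.2959788 = 0.8614
O = 0.8614 > 0.4 → Yes.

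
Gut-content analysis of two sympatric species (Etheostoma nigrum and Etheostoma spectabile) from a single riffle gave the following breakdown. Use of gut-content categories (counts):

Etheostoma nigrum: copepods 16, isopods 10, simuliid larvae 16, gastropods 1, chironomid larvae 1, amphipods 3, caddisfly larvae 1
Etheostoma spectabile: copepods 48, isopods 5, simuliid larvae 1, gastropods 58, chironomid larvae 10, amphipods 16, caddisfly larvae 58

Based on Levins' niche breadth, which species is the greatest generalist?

Proportions for Etheostoma nigrum (n=48): 16/48=0.3333, 10/48=0.2083, 16/48=0.3333, 1/48=0.0208, 1/48=0.0208, 3/48=0.0625, 1/48=0.0208
Proportions for Etheostoma spectabile (n=196): 48/196=0.2449, 5/196=0.0255, 1/196=0.0051, 58/196=0.2959, 10/196=0.0510, 16/196=0.0816, 58/196=0.2959
Σp_nigrᵢ² = 0.3333² + 0.2083² + 0.3333² + 0.0208² + 0.0208² + 0.0625² + 0.0208² = 0.111089 + 0.043389 + 0.111089 + 0.000433 + 0.000433 + 0.003906 + 0.000433 = 0.270772
B_nigr = 1 / 0.270772 = 3.6931
Σp_specᵢ² = 0.2449² + 0.0255² + 0.0051² + 0.2959² + 0.0510² + 0.0816² + 0.2959² = 0.059976 + 0.000650 + 0.000026 + 0.087557 + 0.002601 + 0.006659 + 0.087557 = 0.245026
B_spec = 1 / 0.245026 = 4.0812
Highest B → broadest niche (most generalist): Etheostoma spectabile (B = 4.08).

Etheostoma spectabile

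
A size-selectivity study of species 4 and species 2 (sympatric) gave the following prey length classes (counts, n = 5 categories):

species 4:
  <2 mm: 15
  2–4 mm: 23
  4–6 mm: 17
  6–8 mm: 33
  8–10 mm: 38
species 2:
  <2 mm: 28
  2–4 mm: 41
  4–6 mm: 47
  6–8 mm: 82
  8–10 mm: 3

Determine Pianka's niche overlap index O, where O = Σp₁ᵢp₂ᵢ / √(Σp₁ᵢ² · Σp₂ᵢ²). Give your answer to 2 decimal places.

Proportions for species 4 (n=126): 15/126=0.1190, 23/126=0.1825, 17/126=0.1349, 33/126=0.2619, 38/126=0.3016
Proportions for species 2 (n=201): 28/201=0.1393, 41/201=0.2040, 47/201=0.2338, 82/201=0.4080, 3/201=0.0149
Σ p₁ᵢp₂ᵢ = 0.016577 + 0.037230 + 0.031540 + 0.106855 + 0.004494 = 0.196696
Σp_1ᵢ² = 0.1190² + 0.1825² + 0.1349² + 0.2619² + 0.3016² = 0.014161 + 0.033306 + 0.018198 + 0.068592 + 0.090963 = 0.225220
Σp_2ᵢ² = 0.1393² + 0.2040² + 0.2338² + 0.4080² + 0.0149² = 0.019404 + 0.041616 + 0.054662 + 0.166464 + 0.000222 = 0.282368
O = 0.196696 / √(0.225220 × 0.282368) = 0.196696 / 0.2521803 = 0.7800

0.78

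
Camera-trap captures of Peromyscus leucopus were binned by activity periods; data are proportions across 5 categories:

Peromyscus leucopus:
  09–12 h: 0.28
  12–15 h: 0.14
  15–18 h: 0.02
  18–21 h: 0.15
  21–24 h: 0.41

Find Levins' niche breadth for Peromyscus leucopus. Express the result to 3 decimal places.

3.460

Σpᵢ² = 0.28² + 0.14² + 0.02² + 0.15² + 0.41² = 0.0784 + 0.0196 + 0.0004 + 0.0225 + 0.1681 = 0.2890
B = 1 / 0.2890 = 3.46021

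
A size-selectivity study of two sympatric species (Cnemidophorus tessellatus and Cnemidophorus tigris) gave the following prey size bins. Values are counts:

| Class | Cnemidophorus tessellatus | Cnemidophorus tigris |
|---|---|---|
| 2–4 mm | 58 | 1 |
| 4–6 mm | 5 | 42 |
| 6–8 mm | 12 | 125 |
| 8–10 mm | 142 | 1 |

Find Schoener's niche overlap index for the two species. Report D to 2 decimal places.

0.09

Proportions for Cnemidophorus tessellatus (n=217): 58/217=0.2673, 5/217=0.0230, 12/217=0.0553, 142/217=0.6544
Proportions for Cnemidophorus tigris (n=169): 1/169=0.0059, 42/169=0.2485, 125/169=0.7396, 1/169=0.0059
Σ|p₁ᵢ − p₂ᵢ| = 0.2614 + 0.2255 + 0.6843 + 0.6485 = 1.8197
D = 1 − ½ × 1.8197 = 1 − 0.90985 = 0.09015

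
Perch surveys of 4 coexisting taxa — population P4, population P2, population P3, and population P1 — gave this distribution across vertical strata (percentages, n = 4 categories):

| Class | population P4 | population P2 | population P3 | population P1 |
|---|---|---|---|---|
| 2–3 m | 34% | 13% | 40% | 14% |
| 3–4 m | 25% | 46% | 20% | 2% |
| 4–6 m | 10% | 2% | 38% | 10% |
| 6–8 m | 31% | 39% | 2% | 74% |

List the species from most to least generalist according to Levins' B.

population P4 > population P3 > population P2 > population P1

Convert percentages to proportions (divide by 100).
Σp_P4ᵢ² = 0.34² + 0.25² + 0.10² + 0.31² = 0.1156 + 0.0625 + 0.0100 + 0.0961 = 0.2842
B_P4 = 1 / 0.2842 = 3.5186
Σp_P2ᵢ² = 0.13² + 0.46² + 0.02² + 0.39² = 0.0169 + 0.2116 + 0.0004 + 0.1521 = 0.3810
B_P2 = 1 / 0.3810 = 2.6247
Σp_P3ᵢ² = 0.40² + 0.20² + 0.38² + 0.02² = 0.1600 + 0.0400 + 0.1444 + 0.0004 = 0.3448
B_P3 = 1 / 0.3448 = 2.9002
Σp_P1ᵢ² = 0.14² + 0.02² + 0.10² + 0.74² = 0.0196 + 0.0004 + 0.0100 + 0.5476 = 0.5776
B_P1 = 1 / 0.5776 = 1.7313
Ranking by B (broadest → narrowest): population P4 (3.52) > population P3 (2.90) > population P2 (2.62) > population P1 (1.73)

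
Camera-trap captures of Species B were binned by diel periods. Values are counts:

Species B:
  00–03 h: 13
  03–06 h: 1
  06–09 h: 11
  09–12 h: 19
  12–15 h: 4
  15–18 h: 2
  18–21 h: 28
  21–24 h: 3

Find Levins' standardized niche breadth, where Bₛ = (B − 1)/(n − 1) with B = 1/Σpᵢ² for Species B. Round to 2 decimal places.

Proportions for Species B (n=81): 13/81=0.1605, 1/81=0.0123, 11/81=0.1358, 19/81=0.2346, 4/81=0.0494, 2/81=0.0247, 28/81=0.3457, 3/81=0.0370
Σpᵢ² = 0.1605² + 0.0123² + 0.1358² + 0.2346² + 0.0494² + 0.0247² + 0.3457² + 0.0370² = 0.025760 + 0.000151 + 0.018442 + 0.055037 + 0.002440 + 0.000610 + 0.119508 + 0.001369 = 0.223317
B = 1 / 0.223317 = 4.4779
Bₛ = (B − 1)/(n − 1) = (4.4779 − 1)/(8 − 1) = 3.4779/7 = 0.4968

0.50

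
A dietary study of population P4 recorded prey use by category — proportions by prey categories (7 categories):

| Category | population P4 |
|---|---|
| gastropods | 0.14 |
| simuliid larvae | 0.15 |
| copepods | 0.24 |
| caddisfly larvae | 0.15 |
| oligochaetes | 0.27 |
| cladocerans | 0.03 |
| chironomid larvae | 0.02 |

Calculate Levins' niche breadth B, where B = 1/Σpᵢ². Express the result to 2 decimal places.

Σpᵢ² = 0.14² + 0.15² + 0.24² + 0.15² + 0.27² + 0.03² + 0.02² = 0.0196 + 0.0225 + 0.0576 + 0.0225 + 0.0729 + 0.0009 + 0.0004 = 0.1964
B = 1 / 0.1964 = 5.0916

5.09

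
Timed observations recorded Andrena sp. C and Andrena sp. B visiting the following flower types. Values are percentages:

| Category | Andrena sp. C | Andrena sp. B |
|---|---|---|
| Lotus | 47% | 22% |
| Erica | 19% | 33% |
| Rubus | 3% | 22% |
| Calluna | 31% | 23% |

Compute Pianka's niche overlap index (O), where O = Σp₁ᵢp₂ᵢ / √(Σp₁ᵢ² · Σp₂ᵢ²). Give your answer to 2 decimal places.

Convert percentages to proportions (divide by 100).
Σ p₁ᵢp₂ᵢ = 0.1034 + 0.0627 + 0.0066 + 0.0713 = 0.2440
Σp_1ᵢ² = 0.47² + 0.19² + 0.03² + 0.31² = 0.2209 + 0.0361 + 0.0009 + 0.0961 = 0.3540
Σp_2ᵢ² = 0.22² + 0.33² + 0.22² + 0.23² = 0.0484 + 0.1089 + 0.0484 + 0.0529 = 0.2586
O = 0.2440 / √(0.3540 × 0.2586) = 0.2440 / 0.30256 = 0.8065

0.81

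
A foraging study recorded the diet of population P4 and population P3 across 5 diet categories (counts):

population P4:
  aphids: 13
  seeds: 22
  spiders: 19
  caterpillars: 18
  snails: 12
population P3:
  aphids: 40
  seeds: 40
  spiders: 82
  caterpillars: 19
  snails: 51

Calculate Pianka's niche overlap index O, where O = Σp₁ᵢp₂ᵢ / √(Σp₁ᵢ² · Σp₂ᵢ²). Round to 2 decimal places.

0.90

Proportions for population P4 (n=84): 13/84=0.1548, 22/84=0.2619, 19/84=0.2262, 18/84=0.2143, 12/84=0.1429
Proportions for population P3 (n=232): 40/232=0.1724, 40/232=0.1724, 82/232=0.3534, 19/232=0.0819, 51/232=0.2198
Σ p₁ᵢp₂ᵢ = 0.026688 + 0.045152 + 0.079939 + 0.017551 + 0.031409 = 0.200739
Σp_1ᵢ² = 0.1548² + 0.2619² + 0.2262² + 0.2143² + 0.1429² = 0.023963 + 0.068592 + 0.051166 + 0.045924 + 0.020420 = 0.210065
Σp_2ᵢ² = 0.1724² + 0.1724² + 0.3534² + 0.0819² + 0.2198² = 0.029722 + 0.029722 + 0.124892 + 0.006708 + 0.048312 = 0.239356
O = 0.200739 / √(0.210065 × 0.239356) = 0.200739 / 0.2242327 = 0.8952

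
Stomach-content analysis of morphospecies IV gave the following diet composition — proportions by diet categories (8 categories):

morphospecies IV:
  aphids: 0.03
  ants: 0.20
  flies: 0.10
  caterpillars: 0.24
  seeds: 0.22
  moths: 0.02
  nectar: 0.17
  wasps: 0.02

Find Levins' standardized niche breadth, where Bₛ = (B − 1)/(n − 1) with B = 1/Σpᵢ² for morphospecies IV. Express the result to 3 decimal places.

0.623

Σpᵢ² = 0.03² + 0.20² + 0.10² + 0.24² + 0.22² + 0.02² + 0.17² + 0.02² = 0.0009 + 0.0400 + 0.0100 + 0.0576 + 0.0484 + 0.0004 + 0.0289 + 0.0004 = 0.1866
B = 1 / 0.1866 = 5.35906
Bₛ = (B − 1)/(n − 1) = (5.35906 − 1)/(8 − 1) = 4.35906/7 = 0.62272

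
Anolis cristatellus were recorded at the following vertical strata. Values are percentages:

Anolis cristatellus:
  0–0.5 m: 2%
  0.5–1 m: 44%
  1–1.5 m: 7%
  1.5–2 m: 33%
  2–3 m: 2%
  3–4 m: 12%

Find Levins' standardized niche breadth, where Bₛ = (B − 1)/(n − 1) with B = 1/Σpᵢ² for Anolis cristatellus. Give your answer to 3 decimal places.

Convert percentages to proportions (divide by 100).
Σpᵢ² = 0.02² + 0.44² + 0.07² + 0.33² + 0.02² + 0.12² = 0.0004 + 0.1936 + 0.0049 + 0.1089 + 0.0004 + 0.0144 = 0.3226
B = 1 / 0.3226 = 3.09981
Bₛ = (B − 1)/(n − 1) = (3.09981 − 1)/(6 − 1) = 2.09981/5 = 0.41996

0.420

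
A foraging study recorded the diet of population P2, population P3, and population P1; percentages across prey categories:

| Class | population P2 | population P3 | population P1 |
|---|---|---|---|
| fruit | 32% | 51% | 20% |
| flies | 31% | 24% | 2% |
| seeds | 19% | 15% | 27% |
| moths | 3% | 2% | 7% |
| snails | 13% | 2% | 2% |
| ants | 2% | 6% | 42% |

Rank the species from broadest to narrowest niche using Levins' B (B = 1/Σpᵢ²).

population P2 > population P1 > population P3

Convert percentages to proportions (divide by 100).
Σp_P2ᵢ² = 0.32² + 0.31² + 0.19² + 0.03² + 0.13² + 0.02² = 0.1024 + 0.0961 + 0.0361 + 0.0009 + 0.0169 + 0.0004 = 0.2528
B_P2 = 1 / 0.2528 = 3.9557
Σp_P3ᵢ² = 0.51² + 0.24² + 0.15² + 0.02² + 0.02² + 0.06² = 0.2601 + 0.0576 + 0.0225 + 0.0004 + 0.0004 + 0.0036 = 0.3446
B_P3 = 1 / 0.3446 = 2.9019
Σp_P1ᵢ² = 0.20² + 0.02² + 0.27² + 0.07² + 0.02² + 0.42² = 0.0400 + 0.0004 + 0.0729 + 0.0049 + 0.0004 + 0.1764 = 0.2950
B_P1 = 1 / 0.2950 = 3.3898
Ranking by B (broadest → narrowest): population P2 (3.96) > population P1 (3.39) > population P3 (2.90)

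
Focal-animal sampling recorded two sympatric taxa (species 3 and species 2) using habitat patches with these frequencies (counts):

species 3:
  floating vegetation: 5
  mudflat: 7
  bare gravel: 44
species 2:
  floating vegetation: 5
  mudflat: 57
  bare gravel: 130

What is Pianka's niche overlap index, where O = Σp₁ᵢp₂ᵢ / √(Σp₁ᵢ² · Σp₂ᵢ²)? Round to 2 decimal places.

0.96

Proportions for species 3 (n=56): 5/56=0.0893, 7/56=0.1250, 44/56=0.7857
Proportions for species 2 (n=192): 5/192=0.0260, 57/192=0.2969, 130/192=0.6771
Σ p₁ᵢp₂ᵢ = 0.002322 + 0.037113 + 0.531997 = 0.571432
Σp_1ᵢ² = 0.0893² + 0.1250² + 0.7857² = 0.007974 + 0.015625 + 0.617324 = 0.640923
Σp_2ᵢ² = 0.0260² + 0.2969² + 0.6771² = 0.000676 + 0.088150 + 0.458464 = 0.547290
O = 0.571432 / √(0.640923 × 0.547290) = 0.571432 / 0.5922590 = 0.9648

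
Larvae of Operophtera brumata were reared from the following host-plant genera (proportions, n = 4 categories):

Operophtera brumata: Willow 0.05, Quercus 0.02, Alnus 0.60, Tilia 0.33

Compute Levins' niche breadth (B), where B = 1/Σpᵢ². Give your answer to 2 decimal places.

2.12

Σpᵢ² = 0.05² + 0.02² + 0.60² + 0.33² = 0.0025 + 0.0004 + 0.3600 + 0.1089 = 0.4718
B = 1 / 0.4718 = 2.1195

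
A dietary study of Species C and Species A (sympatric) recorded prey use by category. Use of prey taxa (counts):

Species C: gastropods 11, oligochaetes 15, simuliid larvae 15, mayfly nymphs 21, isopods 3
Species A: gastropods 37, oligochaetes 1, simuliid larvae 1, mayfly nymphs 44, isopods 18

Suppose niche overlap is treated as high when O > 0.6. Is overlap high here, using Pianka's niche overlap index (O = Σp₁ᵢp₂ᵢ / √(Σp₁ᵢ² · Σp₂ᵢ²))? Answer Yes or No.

Yes

Proportions for Species C (n=65): 11/65=0.1692, 15/65=0.2308, 15/65=0.2308, 21/65=0.3231, 3/65=0.0462
Proportions for Species A (n=101): 37/101=0.3663, 1/101=0.0099, 1/101=0.0099, 44/101=0.4356, 18/101=0.1782
Σ p₁ᵢp₂ᵢ = 0.061978 + 0.002285 + 0.002285 + 0.140742 + 0.008233 = 0.215523
Σp_1ᵢ² = 0.1692² + 0.2308² + 0.2308² + 0.3231² + 0.0462² = 0.028629 + 0.053269 + 0.053269 + 0.104394 + 0.002134 = 0.241695
Σp_2ᵢ² = 0.3663² + 0.0099² + 0.0099² + 0.4356² + 0.1782² = 0.134176 + 0.000098 + 0.000098 + 0.189747 + 0.031755 = 0.355874
O = 0.215523 / √(0.241695 × 0.355874) = 0.215523 / 0.2932797 = 0.7349
O = 0.7349 > 0.6 → Yes.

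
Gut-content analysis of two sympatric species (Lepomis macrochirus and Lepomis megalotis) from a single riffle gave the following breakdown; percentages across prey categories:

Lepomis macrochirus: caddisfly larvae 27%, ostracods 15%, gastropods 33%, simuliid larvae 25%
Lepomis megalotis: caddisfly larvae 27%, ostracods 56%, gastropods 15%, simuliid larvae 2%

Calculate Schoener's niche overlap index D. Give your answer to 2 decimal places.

Convert percentages to proportions (divide by 100).
Σ|p₁ᵢ − p₂ᵢ| = 0.00 + 0.41 + 0.18 + 0.23 = 0.82
D = 1 − ½ × 0.82 = 1 − 0.410 = 0.5900

0.59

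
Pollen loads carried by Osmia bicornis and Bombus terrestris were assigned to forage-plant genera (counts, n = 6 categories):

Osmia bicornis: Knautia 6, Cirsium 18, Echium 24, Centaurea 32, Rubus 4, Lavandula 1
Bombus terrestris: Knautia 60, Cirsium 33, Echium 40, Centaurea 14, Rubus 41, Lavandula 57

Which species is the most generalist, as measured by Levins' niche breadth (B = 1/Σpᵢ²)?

Proportions for Osmia bicornis (n=85): 6/85=0.0706, 18/85=0.2118, 24/85=0.2824, 32/85=0.3765, 4/85=0.0471, 1/85=0.0118
Proportions for Bombus terrestris (n=245): 60/245=0.2449, 33/245=0.1347, 40/245=0.1633, 14/245=0.0571, 41/245=0.1673, 57/245=0.2327
Σp_bicoᵢ² = 0.0706² + 0.2118² + 0.2824² + 0.3765² + 0.0471² + 0.0118² = 0.004984 + 0.044859 + 0.079750 + 0.141752 + 0.002218 + 0.000139 = 0.273702
B_bico = 1 / 0.273702 = 3.6536
Σp_terrᵢ² = 0.2449² + 0.1347² + 0.1633² + 0.0571² + 0.1673² + 0.2327² = 0.059976 + 0.018144 + 0.026667 + 0.003260 + 0.027989 + 0.054149 = 0.190185
B_terr = 1 / 0.190185 = 5.2580
Highest B → broadest niche (most generalist): Bombus terrestris (B = 5.26).

Bombus terrestris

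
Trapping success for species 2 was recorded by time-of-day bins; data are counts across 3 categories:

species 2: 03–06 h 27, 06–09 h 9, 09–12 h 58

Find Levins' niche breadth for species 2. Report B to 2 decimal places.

2.12

Proportions for species 2 (n=94): 27/94=0.2872, 9/94=0.0957, 58/94=0.6170
Σpᵢ² = 0.2872² + 0.0957² + 0.6170² = 0.082484 + 0.009158 + 0.380689 = 0.472331
B = 1 / 0.472331 = 2.1172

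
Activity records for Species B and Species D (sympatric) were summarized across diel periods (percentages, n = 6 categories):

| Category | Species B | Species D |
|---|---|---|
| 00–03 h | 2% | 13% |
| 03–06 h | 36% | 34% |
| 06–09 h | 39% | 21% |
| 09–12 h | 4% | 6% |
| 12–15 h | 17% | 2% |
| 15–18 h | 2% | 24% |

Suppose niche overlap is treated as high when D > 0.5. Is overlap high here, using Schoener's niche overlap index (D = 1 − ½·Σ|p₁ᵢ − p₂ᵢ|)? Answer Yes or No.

Convert percentages to proportions (divide by 100).
Σ|p₁ᵢ − p₂ᵢ| = 0.11 + 0.02 + 0.18 + 0.02 + 0.15 + 0.22 = 0.70
D = 1 − ½ × 0.70 = 1 − 0.350 = 0.6500
D = 0.6500 > 0.5 → Yes.

Yes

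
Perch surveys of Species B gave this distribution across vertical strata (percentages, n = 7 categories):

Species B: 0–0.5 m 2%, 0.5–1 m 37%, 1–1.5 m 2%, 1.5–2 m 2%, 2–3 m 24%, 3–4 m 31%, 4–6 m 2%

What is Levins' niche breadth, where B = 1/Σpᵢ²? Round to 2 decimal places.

Convert percentages to proportions (divide by 100).
Σpᵢ² = 0.02² + 0.37² + 0.02² + 0.02² + 0.24² + 0.31² + 0.02² = 0.0004 + 0.1369 + 0.0004 + 0.0004 + 0.0576 + 0.0961 + 0.0004 = 0.2922
B = 1 / 0.2922 = 3.4223

3.42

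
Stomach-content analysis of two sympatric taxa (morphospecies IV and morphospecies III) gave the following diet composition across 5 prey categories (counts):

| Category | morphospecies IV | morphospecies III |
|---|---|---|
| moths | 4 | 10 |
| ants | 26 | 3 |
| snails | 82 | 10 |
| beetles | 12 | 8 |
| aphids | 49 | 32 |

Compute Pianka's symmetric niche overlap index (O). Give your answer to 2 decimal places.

0.72

Proportions for morphospecies IV (n=173): 4/173=0.0231, 26/173=0.1503, 82/173=0.4740, 12/173=0.0694, 49/173=0.2832
Proportions for morphospecies III (n=63): 10/63=0.1587, 3/63=0.0476, 10/63=0.1587, 8/63=0.1270, 32/63=0.5079
Σ p₁ᵢp₂ᵢ = 0.003666 + 0.007154 + 0.075224 + 0.008814 + 0.143837 = 0.238695
Σp_1ᵢ² = 0.0231² + 0.1503² + 0.4740² + 0.0694² + 0.2832² = 0.000534 + 0.022590 + 0.224676 + 0.004816 + 0.080202 = 0.332818
Σp_2ᵢ² = 0.1587² + 0.0476² + 0.1587² + 0.1270² + 0.5079² = 0.025186 + 0.002266 + 0.025186 + 0.016129 + 0.257962 = 0.326729
O = 0.238695 / √(0.332818 × 0.326729) = 0.238695 / 0.3297594 = 0.7238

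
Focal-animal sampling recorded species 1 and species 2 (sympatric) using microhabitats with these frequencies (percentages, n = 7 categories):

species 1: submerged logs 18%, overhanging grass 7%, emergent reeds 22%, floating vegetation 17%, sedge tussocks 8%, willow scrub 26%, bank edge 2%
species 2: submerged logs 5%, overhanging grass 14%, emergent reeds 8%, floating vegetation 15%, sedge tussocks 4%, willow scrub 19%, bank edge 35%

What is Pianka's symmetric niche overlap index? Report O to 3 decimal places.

0.608

Convert percentages to proportions (divide by 100).
Σ p₁ᵢp₂ᵢ = 0.0090 + 0.0098 + 0.0176 + 0.0255 + 0.0032 + 0.0494 + 0.0070 = 0.1215
Σp_1ᵢ² = 0.18² + 0.07² + 0.22² + 0.17² + 0.08² + 0.26² + 0.02² = 0.0324 + 0.0049 + 0.0484 + 0.0289 + 0.0064 + 0.0676 + 0.0004 = 0.1890
Σp_2ᵢ² = 0.05² + 0.14² + 0.08² + 0.15² + 0.04² + 0.19² + 0.35² = 0.0025 + 0.0196 + 0.0064 + 0.0225 + 0.0016 + 0.0361 + 0.1225 = 0.2112
O = 0.1215 / √(0.1890 × 0.2112) = 0.1215 / 0.199792 = 0.60813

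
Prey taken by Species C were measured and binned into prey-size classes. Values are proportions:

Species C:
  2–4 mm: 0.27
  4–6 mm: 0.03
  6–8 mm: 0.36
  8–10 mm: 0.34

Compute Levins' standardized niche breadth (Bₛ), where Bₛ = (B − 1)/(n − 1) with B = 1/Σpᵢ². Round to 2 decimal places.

0.71

Σpᵢ² = 0.27² + 0.03² + 0.36² + 0.34² = 0.0729 + 0.0009 + 0.1296 + 0.1156 = 0.3190
B = 1 / 0.3190 = 3.1348
Bₛ = (B − 1)/(n − 1) = (3.1348 − 1)/(4 − 1) = 2.1348/3 = 0.7116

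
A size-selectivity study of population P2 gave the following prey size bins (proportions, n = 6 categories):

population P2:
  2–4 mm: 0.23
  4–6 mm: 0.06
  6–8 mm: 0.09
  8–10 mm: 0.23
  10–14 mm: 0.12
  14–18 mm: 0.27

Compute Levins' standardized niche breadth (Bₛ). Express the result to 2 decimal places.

Σpᵢ² = 0.23² + 0.06² + 0.09² + 0.23² + 0.12² + 0.27² = 0.0529 + 0.0036 + 0.0081 + 0.0529 + 0.0144 + 0.0729 = 0.2048
B = 1 / 0.2048 = 4.8828
Bₛ = (B − 1)/(n − 1) = (4.8828 − 1)/(6 − 1) = 3.8828/5 = 0.7766

0.78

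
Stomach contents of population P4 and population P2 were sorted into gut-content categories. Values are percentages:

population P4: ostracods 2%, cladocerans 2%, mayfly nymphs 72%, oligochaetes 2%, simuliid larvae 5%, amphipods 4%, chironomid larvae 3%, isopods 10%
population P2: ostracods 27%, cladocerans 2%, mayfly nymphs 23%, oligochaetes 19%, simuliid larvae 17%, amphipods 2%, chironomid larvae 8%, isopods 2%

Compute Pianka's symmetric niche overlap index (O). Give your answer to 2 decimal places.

0.58

Convert percentages to proportions (divide by 100).
Σ p₁ᵢp₂ᵢ = 0.0054 + 0.0004 + 0.1656 + 0.0038 + 0.0085 + 0.0008 + 0.0024 + 0.0020 = 0.1889
Σp_1ᵢ² = 0.02² + 0.02² + 0.72² + 0.02² + 0.05² + 0.04² + 0.03² + 0.10² = 0.0004 + 0.0004 + 0.5184 + 0.0004 + 0.0025 + 0.0016 + 0.0009 + 0.0100 = 0.5346
Σp_2ᵢ² = 0.27² + 0.02² + 0.23² + 0.19² + 0.17² + 0.02² + 0.08² + 0.02² = 0.0729 + 0.0004 + 0.0529 + 0.0361 + 0.0289 + 0.0004 + 0.0064 + 0.0004 = 0.1984
O = 0.1889 / √(0.5346 × 0.1984) = 0.1889 / 0.32568 = 0.5800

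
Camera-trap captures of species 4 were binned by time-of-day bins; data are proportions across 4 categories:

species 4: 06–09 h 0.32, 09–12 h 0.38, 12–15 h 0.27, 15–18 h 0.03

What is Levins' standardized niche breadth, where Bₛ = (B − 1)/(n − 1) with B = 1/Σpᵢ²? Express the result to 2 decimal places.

Σpᵢ² = 0.32² + 0.38² + 0.27² + 0.03² = 0.1024 + 0.1444 + 0.0729 + 0.0009 = 0.3206
B = 1 / 0.3206 = 3.1192
Bₛ = (B − 1)/(n − 1) = (3.1192 − 1)/(4 − 1) = 2.1192/3 = 0.7064

0.71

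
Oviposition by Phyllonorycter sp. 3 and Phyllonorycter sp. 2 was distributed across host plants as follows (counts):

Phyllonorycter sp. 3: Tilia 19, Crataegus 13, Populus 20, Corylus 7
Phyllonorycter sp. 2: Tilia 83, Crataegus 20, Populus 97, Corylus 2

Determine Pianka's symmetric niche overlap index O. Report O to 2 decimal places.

0.94

Proportions for Phyllonorycter sp. 3 (n=59): 19/59=0.3220, 13/59=0.2203, 20/59=0.3390, 7/59=0.1186
Proportions for Phyllonorycter sp. 2 (n=202): 83/202=0.4109, 20/202=0.0990, 97/202=0.4802, 2/202=0.0099
Σ p₁ᵢp₂ᵢ = 0.132310 + 0.021810 + 0.162788 + 0.001174 = 0.318082
Σp_1ᵢ² = 0.3220² + 0.2203² + 0.3390² + 0.1186² = 0.103684 + 0.048532 + 0.114921 + 0.014066 = 0.281203
Σp_2ᵢ² = 0.4109² + 0.0990² + 0.4802² + 0.0099² = 0.168839 + 0.009801 + 0.230592 + 0.000098 = 0.409330
O = 0.318082 / √(0.281203 × 0.409330) = 0.318082 / 0.3392710 = 0.9375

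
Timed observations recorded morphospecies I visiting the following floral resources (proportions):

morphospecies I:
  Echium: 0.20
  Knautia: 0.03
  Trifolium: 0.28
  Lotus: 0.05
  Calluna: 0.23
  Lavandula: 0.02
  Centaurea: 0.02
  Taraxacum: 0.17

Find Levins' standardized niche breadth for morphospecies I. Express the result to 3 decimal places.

Σpᵢ² = 0.20² + 0.03² + 0.28² + 0.05² + 0.23² + 0.02² + 0.02² + 0.17² = 0.0400 + 0.0009 + 0.0784 + 0.0025 + 0.0529 + 0.0004 + 0.0004 + 0.0289 = 0.2044
B = 1 / 0.2044 = 4.89237
Bₛ = (B − 1)/(n − 1) = (4.89237 − 1)/(8 − 1) = 3.89237/7 = 0.55605

0.556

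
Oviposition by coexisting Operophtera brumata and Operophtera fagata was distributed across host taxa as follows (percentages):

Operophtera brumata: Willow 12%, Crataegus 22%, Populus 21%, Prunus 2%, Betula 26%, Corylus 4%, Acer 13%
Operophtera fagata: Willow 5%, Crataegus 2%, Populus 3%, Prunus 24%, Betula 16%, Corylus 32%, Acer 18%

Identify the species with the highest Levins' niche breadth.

Operophtera brumata

Convert percentages to proportions (divide by 100).
Σp_brumᵢ² = 0.12² + 0.22² + 0.21² + 0.02² + 0.26² + 0.04² + 0.13² = 0.0144 + 0.0484 + 0.0441 + 0.0004 + 0.0676 + 0.0016 + 0.0169 = 0.1934
B_brum = 1 / 0.1934 = 5.1706
Σp_fagaᵢ² = 0.05² + 0.02² + 0.03² + 0.24² + 0.16² + 0.32² + 0.18² = 0.0025 + 0.0004 + 0.0009 + 0.0576 + 0.0256 + 0.1024 + 0.0324 = 0.2218
B_faga = 1 / 0.2218 = 4.5086
Highest B → broadest niche (most generalist): Operophtera brumata (B = 5.17).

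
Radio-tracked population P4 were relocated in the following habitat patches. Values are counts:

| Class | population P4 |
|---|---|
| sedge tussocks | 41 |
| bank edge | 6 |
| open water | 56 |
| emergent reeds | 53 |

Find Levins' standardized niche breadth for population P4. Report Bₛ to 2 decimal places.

Proportions for population P4 (n=156): 41/156=0.2628, 6/156=0.0385, 56/156=0.3590, 53/156=0.3397
Σpᵢ² = 0.2628² + 0.0385² + 0.3590² + 0.3397² = 0.069064 + 0.001482 + 0.128881 + 0.115396 = 0.314823
B = 1 / 0.314823 = 3.1764
Bₛ = (B − 1)/(n − 1) = (3.1764 − 1)/(4 − 1) = 2.1764/3 = 0.7255

0.73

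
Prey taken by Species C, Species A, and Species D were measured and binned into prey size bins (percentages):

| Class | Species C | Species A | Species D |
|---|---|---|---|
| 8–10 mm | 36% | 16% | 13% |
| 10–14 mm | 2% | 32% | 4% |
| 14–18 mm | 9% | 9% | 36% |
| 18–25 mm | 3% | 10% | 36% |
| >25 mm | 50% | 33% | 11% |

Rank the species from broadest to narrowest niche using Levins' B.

Convert percentages to proportions (divide by 100).
Σp_Cᵢ² = 0.36² + 0.02² + 0.09² + 0.03² + 0.50² = 0.1296 + 0.0004 + 0.0081 + 0.0009 + 0.2500 = 0.3890
B_C = 1 / 0.3890 = 2.5707
Σp_Aᵢ² = 0.16² + 0.32² + 0.09² + 0.10² + 0.33² = 0.0256 + 0.1024 + 0.0081 + 0.0100 + 0.1089 = 0.2550
B_A = 1 / 0.2550 = 3.9216
Σp_Dᵢ² = 0.13² + 0.04² + 0.36² + 0.36² + 0.11² = 0.0169 + 0.0016 + 0.1296 + 0.1296 + 0.0121 = 0.2898
B_D = 1 / 0.2898 = 3.4507
Ranking by B (broadest → narrowest): Species A (3.92) > Species D (3.45) > Species C (2.57)

Species A > Species D > Species C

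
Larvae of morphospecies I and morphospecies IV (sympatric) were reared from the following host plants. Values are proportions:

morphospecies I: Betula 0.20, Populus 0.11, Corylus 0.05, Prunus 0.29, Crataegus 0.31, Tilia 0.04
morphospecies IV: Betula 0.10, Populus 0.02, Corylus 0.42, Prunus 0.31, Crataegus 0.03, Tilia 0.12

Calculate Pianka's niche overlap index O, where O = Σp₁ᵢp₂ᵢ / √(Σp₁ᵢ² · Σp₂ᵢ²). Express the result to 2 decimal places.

Σ p₁ᵢp₂ᵢ = 0.0200 + 0.0022 + 0.0210 + 0.0899 + 0.0093 + 0.0048 = 0.1472
Σp_1ᵢ² = 0.20² + 0.11² + 0.05² + 0.29² + 0.31² + 0.04² = 0.0400 + 0.0121 + 0.0025 + 0.0841 + 0.0961 + 0.0016 = 0.2364
Σp_2ᵢ² = 0.10² + 0.02² + 0.42² + 0.31² + 0.03² + 0.12² = 0.0100 + 0.0004 + 0.1764 + 0.0961 + 0.0009 + 0.0144 = 0.2982
O = 0.1472 / √(0.2364 × 0.2982) = 0.1472 / 0.26551 = 0.5544

0.55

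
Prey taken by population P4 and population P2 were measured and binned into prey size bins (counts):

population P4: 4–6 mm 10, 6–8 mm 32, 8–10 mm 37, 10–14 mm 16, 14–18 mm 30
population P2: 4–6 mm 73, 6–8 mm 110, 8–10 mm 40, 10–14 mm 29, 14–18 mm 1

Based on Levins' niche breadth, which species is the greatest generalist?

population P4

Proportions for population P4 (n=125): 10/125=0.0800, 32/125=0.2560, 37/125=0.2960, 16/125=0.1280, 30/125=0.2400
Proportions for population P2 (n=253): 73/253=0.2885, 110/253=0.4348, 40/253=0.1581, 29/253=0.1146, 1/253=0.0040
Σp_P4ᵢ² = 0.0800² + 0.2560² + 0.2960² + 0.1280² + 0.2400² = 0.006400 + 0.065536 + 0.087616 + 0.016384 + 0.057600 = 0.233536
B_P4 = 1 / 0.233536 = 4.2820
Σp_P2ᵢ² = 0.2885² + 0.4348² + 0.1581² + 0.1146² + 0.0040² = 0.083232 + 0.189051 + 0.024996 + 0.013133 + 0.000016 = 0.310428
B_P2 = 1 / 0.310428 = 3.2214
Highest B → broadest niche (most generalist): population P4 (B = 4.28).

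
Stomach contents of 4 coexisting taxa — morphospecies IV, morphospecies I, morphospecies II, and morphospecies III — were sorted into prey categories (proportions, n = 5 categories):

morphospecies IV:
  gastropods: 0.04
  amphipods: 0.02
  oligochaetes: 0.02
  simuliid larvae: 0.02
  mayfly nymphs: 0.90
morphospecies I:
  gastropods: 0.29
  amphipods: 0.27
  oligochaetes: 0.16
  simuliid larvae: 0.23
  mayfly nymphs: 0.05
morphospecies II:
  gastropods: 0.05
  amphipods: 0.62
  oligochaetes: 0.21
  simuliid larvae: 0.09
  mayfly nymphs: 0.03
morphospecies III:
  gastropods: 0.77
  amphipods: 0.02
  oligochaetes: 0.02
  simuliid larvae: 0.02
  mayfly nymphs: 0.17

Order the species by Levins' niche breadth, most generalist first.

morphospecies I > morphospecies II > morphospecies III > morphospecies IV

Σp_IVᵢ² = 0.04² + 0.02² + 0.02² + 0.02² + 0.90² = 0.0016 + 0.0004 + 0.0004 + 0.0004 + 0.8100 = 0.8128
B_IV = 1 / 0.8128 = 1.2303
Σp_Iᵢ² = 0.29² + 0.27² + 0.16² + 0.23² + 0.05² = 0.0841 + 0.0729 + 0.0256 + 0.0529 + 0.0025 = 0.2380
B_I = 1 / 0.2380 = 4.2017
Σp_IIᵢ² = 0.05² + 0.62² + 0.21² + 0.09² + 0.03² = 0.0025 + 0.3844 + 0.0441 + 0.0081 + 0.0009 = 0.4400
B_II = 1 / 0.4400 = 2.2727
Σp_IIIᵢ² = 0.77² + 0.02² + 0.02² + 0.02² + 0.17² = 0.5929 + 0.0004 + 0.0004 + 0.0004 + 0.0289 = 0.6230
B_III = 1 / 0.6230 = 1.6051
Ranking by B (broadest → narrowest): morphospecies I (4.20) > morphospecies II (2.27) > morphospecies III (1.61) > morphospecies IV (1.23)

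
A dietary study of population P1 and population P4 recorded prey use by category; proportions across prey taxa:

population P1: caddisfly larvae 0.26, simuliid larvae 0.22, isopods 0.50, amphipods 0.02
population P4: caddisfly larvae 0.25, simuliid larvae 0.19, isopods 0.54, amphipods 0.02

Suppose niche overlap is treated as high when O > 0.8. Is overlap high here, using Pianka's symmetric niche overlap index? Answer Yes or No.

Σ p₁ᵢp₂ᵢ = 0.0650 + 0.0418 + 0.2700 + 0.0004 = 0.3772
Σp_1ᵢ² = 0.26² + 0.22² + 0.50² + 0.02² = 0.0676 + 0.0484 + 0.2500 + 0.0004 = 0.3664
Σp_2ᵢ² = 0.25² + 0.19² + 0.54² + 0.02² = 0.0625 + 0.0361 + 0.2916 + 0.0004 = 0.3906
O = 0.3772 / √(0.3664 × 0.3906) = 0.3772 / 0.37831 = 0.9971
O = 0.9971 > 0.8 → Yes.

Yes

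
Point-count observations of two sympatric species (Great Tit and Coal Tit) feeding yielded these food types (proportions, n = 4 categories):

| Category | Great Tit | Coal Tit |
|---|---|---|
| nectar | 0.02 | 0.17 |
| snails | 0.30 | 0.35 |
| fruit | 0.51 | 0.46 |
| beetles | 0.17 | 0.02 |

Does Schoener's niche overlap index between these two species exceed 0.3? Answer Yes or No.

Σ|p₁ᵢ − p₂ᵢ| = 0.15 + 0.05 + 0.05 + 0.15 = 0.40
D = 1 − ½ × 0.40 = 1 − 0.200 = 0.8000
D = 0.8000 > 0.3 → Yes.

Yes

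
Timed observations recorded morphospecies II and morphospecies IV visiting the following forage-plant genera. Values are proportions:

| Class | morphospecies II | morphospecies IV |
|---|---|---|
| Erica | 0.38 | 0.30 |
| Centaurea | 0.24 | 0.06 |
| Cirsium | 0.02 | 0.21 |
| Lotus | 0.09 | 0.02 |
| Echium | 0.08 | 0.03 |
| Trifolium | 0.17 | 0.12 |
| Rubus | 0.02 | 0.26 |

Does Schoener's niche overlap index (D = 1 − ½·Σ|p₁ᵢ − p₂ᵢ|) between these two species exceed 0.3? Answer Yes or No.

Σ|p₁ᵢ − p₂ᵢ| = 0.08 + 0.18 + 0.19 + 0.07 + 0.05 + 0.05 + 0.24 = 0.86
D = 1 − ½ × 0.86 = 1 − 0.430 = 0.5700
D = 0.5700 > 0.3 → Yes.

Yes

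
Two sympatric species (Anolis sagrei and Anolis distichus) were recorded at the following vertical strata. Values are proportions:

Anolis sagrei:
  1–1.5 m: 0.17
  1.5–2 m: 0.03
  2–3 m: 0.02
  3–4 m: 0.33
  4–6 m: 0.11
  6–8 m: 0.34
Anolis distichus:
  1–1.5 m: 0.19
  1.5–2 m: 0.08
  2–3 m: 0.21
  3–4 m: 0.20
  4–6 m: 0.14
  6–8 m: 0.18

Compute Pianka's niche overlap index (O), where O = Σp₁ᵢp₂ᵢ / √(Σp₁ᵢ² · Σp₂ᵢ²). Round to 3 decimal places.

Σ p₁ᵢp₂ᵢ = 0.0323 + 0.0024 + 0.0042 + 0.0660 + 0.0154 + 0.0612 = 0.1815
Σp_1ᵢ² = 0.17² + 0.03² + 0.02² + 0.33² + 0.11² + 0.34² = 0.0289 + 0.0009 + 0.0004 + 0.1089 + 0.0121 + 0.1156 = 0.2668
Σp_2ᵢ² = 0.19² + 0.08² + 0.21² + 0.20² + 0.14² + 0.18² = 0.0361 + 0.0064 + 0.0441 + 0.0400 + 0.0196 + 0.0324 = 0.1786
O = 0.1815 / √(0.2668 × 0.1786) = 0.1815 / 0.218290 = 0.83146

0.831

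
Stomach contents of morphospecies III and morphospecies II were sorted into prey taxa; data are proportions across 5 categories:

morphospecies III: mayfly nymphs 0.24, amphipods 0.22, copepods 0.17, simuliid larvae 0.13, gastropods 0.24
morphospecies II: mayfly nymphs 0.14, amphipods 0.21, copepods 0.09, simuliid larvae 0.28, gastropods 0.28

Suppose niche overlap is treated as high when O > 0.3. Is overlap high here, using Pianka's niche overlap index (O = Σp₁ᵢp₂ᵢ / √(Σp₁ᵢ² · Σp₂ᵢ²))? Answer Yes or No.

Yes

Σ p₁ᵢp₂ᵢ = 0.0336 + 0.0462 + 0.0153 + 0.0364 + 0.0672 = 0.1987
Σp_1ᵢ² = 0.24² + 0.22² + 0.17² + 0.13² + 0.24² = 0.0576 + 0.0484 + 0.0289 + 0.0169 + 0.0576 = 0.2094
Σp_2ᵢ² = 0.14² + 0.21² + 0.09² + 0.28² + 0.28² = 0.0196 + 0.0441 + 0.0081 + 0.0784 + 0.0784 = 0.2286
O = 0.1987 / √(0.2094 × 0.2286) = 0.1987 / 0.21879 = 0.9082
O = 0.9082 > 0.3 → Yes.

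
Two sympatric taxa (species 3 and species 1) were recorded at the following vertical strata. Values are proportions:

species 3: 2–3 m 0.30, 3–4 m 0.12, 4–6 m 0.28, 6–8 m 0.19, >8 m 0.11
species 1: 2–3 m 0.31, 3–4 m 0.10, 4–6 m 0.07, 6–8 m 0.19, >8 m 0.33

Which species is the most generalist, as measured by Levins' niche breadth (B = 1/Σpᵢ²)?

Σp_3ᵢ² = 0.30² + 0.12² + 0.28² + 0.19² + 0.11² = 0.0900 + 0.0144 + 0.0784 + 0.0361 + 0.0121 = 0.2310
B_3 = 1 / 0.2310 = 4.3290
Σp_1ᵢ² = 0.31² + 0.10² + 0.07² + 0.19² + 0.33² = 0.0961 + 0.0100 + 0.0049 + 0.0361 + 0.1089 = 0.2560
B_1 = 1 / 0.2560 = 3.9063
Highest B → broadest niche (most generalist): species 3 (B = 4.33).

species 3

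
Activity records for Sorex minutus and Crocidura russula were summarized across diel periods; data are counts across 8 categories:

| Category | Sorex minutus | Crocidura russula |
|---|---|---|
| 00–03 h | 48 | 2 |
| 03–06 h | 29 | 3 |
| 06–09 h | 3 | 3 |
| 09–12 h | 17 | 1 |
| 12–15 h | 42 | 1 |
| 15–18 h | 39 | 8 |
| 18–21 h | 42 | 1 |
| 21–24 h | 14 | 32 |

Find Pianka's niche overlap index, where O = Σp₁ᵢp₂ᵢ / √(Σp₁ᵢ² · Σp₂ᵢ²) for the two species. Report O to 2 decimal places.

0.34

Proportions for Sorex minutus (n=234): 48/234=0.2051, 29/234=0.1239, 3/234=0.0128, 17/234=0.0726, 42/234=0.1795, 39/234=0.1667, 42/234=0.1795, 14/234=0.0598
Proportions for Crocidura russula (n=51): 2/51=0.0392, 3/51=0.0588, 3/51=0.0588, 1/51=0.0196, 1/51=0.0196, 8/51=0.1569, 1/51=0.0196, 32/51=0.6275
Σ p₁ᵢp₂ᵢ = 0.008040 + 0.007285 + 0.000753 + 0.001423 + 0.003518 + 0.026155 + 0.003518 + 0.037525 = 0.088217
Σp_1ᵢ² = 0.2051² + 0.1239² + 0.0128² + 0.0726² + 0.1795² + 0.1667² + 0.1795² + 0.0598² = 0.042066 + 0.015351 + 0.000164 + 0.005271 + 0.032220 + 0.027789 + 0.032220 + 0.003576 = 0.158657
Σp_2ᵢ² = 0.0392² + 0.0588² + 0.0588² + 0.0196² + 0.0196² + 0.1569² + 0.0196² + 0.6275² = 0.001537 + 0.003457 + 0.003457 + 0.000384 + 0.000384 + 0.024618 + 0.000384 + 0.393756 = 0.427977
O = 0.088217 / √(0.158657 × 0.427977) = 0.088217 / 0.2605793 = 0.3385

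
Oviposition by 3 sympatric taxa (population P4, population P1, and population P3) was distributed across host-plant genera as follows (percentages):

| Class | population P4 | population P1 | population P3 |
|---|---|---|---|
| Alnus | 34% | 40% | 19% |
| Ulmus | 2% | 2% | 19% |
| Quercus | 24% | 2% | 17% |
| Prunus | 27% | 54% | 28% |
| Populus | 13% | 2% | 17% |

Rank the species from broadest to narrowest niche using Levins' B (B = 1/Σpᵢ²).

Convert percentages to proportions (divide by 100).
Σp_P4ᵢ² = 0.34² + 0.02² + 0.24² + 0.27² + 0.13² = 0.1156 + 0.0004 + 0.0576 + 0.0729 + 0.0169 = 0.2634
B_P4 = 1 / 0.2634 = 3.7965
Σp_P1ᵢ² = 0.40² + 0.02² + 0.02² + 0.54² + 0.02² = 0.1600 + 0.0004 + 0.0004 + 0.2916 + 0.0004 = 0.4528
B_P1 = 1 / 0.4528 = 2.2085
Σp_P3ᵢ² = 0.19² + 0.19² + 0.17² + 0.28² + 0.17² = 0.0361 + 0.0361 + 0.0289 + 0.0784 + 0.0289 = 0.2084
B_P3 = 1 / 0.2084 = 4.7985
Ranking by B (broadest → narrowest): population P3 (4.80) > population P4 (3.80) > population P1 (2.21)

population P3 > population P4 > population P1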